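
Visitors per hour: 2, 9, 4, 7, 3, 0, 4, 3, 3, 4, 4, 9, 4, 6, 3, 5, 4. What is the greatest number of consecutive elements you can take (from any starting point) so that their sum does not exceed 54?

13

Extend to the right; shrink from the left whenever the sum exceeds 54:
→ 2: sum 2, len 1
→ 9: sum 11, len 2
→ 4: sum 15, len 3
→ 7: sum 22, len 4
→ 3: sum 25, len 5
→ 0: sum 25, len 6
→ 4: sum 29, len 7
→ 3: sum 32, len 8
→ 3: sum 35, len 9
→ 4: sum 39, len 10
→ 4: sum 43, len 11
→ 9: sum 52, len 12
→ 4 (dropped 2): sum 54, len 12
→ 6 (dropped 9): sum 51, len 12
→ 3: sum 54, len 13
→ 5 (dropped 4, 7): sum 48, len 12
→ 4: sum 52, len 13
Longest length seen: 13.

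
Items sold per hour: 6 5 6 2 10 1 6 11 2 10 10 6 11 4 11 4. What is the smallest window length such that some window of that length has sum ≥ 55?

add 6: running sum 6 < 55
add 5: running sum 11 < 55
add 6: running sum 17 < 55
add 2: running sum 19 < 55
add 10: running sum 29 < 55
add 1: running sum 30 < 55
add 6: running sum 36 < 55
add 11: running sum 47 < 55
add 2: running sum 49 < 55
end 9: [6, 5, 6, 2, 10, 1, 6, 11, 2, 10] sum 59, len 10
end 10: [6, 2, 10, 1, 6, 11, 2, 10, 10] sum 58, len 9
end 11: [10, 1, 6, 11, 2, 10, 10, 6] sum 56, len 8
end 12: [6, 11, 2, 10, 10, 6, 11] sum 56, len 7
end 13: [6, 11, 2, 10, 10, 6, 11, 4] sum 60, len 8
end 14: [11, 2, 10, 10, 6, 11, 4, 11] sum 65, len 8
end 15: [10, 10, 6, 11, 4, 11, 4] sum 56, len 7
Shortest qualifying length: 7.

7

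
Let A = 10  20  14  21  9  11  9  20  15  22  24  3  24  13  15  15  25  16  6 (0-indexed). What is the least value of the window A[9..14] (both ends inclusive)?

3

Elements at indices 9..14: 22, 24, 3, 24, 13, 15
min(22, 24, 3, 24, 13, 15) = 3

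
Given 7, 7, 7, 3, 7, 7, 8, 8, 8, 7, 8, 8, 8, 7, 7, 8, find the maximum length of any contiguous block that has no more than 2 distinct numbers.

12

add 7: window [7] (1 distinct), len 1
add 7: window [7, 7] (1 distinct), len 2
add 7: window [7, 7, 7] (1 distinct), len 3
add 3: window [7, 7, 7, 3] (2 distinct), len 4
add 7: window [7, 7, 7, 3, 7] (2 distinct), len 5
add 7: window [7, 7, 7, 3, 7, 7] (2 distinct), len 6
add 8: window [7, 7, 8] (2 distinct), len 3
add 8: window [7, 7, 8, 8] (2 distinct), len 4
add 8: window [7, 7, 8, 8, 8] (2 distinct), len 5
add 7: window [7, 7, 8, 8, 8, 7] (2 distinct), len 6
add 8: window [7, 7, 8, 8, 8, 7, 8] (2 distinct), len 7
add 8: window [7, 7, 8, 8, 8, 7, 8, 8] (2 distinct), len 8
add 8: window [7, 7, 8, 8, 8, 7, 8, 8, 8] (2 distinct), len 9
add 7: window [7, 7, 8, 8, 8, 7, 8, 8, 8, 7] (2 distinct), len 10
add 7: window [7, 7, 8, 8, 8, 7, 8, 8, 8, 7, 7] (2 distinct), len 11
add 8: window [7, 7, 8, 8, 8, 7, 8, 8, 8, 7, 7, 8] (2 distinct), len 12
Longest length with ≤2 distinct: 12.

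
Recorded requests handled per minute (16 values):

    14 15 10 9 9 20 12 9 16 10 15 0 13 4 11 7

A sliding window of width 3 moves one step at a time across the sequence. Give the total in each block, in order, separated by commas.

39, 34, 28, 38, 41, 41, 37, 35, 41, 25, 28, 17, 28, 22

[14, 15, 10] → sum 39
[15, 10, 9] → sum 34
[10, 9, 9] → sum 28
[9, 9, 20] → sum 38
[9, 20, 12] → sum 41
[20, 12, 9] → sum 41
[12, 9, 16] → sum 37
[9, 16, 10] → sum 35
[16, 10, 15] → sum 41
[10, 15, 0] → sum 25
[15, 0, 13] → sum 28
[0, 13, 4] → sum 17
[13, 4, 11] → sum 28
[4, 11, 7] → sum 22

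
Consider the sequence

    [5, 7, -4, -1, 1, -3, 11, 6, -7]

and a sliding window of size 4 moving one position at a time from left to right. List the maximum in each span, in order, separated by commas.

7, 7, 1, 11, 11, 11

Sliding a size-4 window across the 9 values:
(5, 7, -4, -1) → max 7
(7, -4, -1, 1) → max 7
(-4, -1, 1, -3) → max 1
(-1, 1, -3, 11) → max 11
(1, -3, 11, 6) → max 11
(-3, 11, 6, -7) → max 11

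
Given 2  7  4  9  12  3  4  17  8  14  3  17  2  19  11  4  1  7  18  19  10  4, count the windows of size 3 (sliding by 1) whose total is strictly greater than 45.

1

(2, 7, 4) → sum 13
(7, 4, 9) → sum 20
(4, 9, 12) → sum 25
(9, 12, 3) → sum 24
(12, 3, 4) → sum 19
(3, 4, 17) → sum 24
(4, 17, 8) → sum 29
(17, 8, 14) → sum 39
(8, 14, 3) → sum 25
(14, 3, 17) → sum 34
(3, 17, 2) → sum 22
(17, 2, 19) → sum 38
(2, 19, 11) → sum 32
(19, 11, 4) → sum 34
(11, 4, 1) → sum 16
(4, 1, 7) → sum 12
(1, 7, 18) → sum 26
(7, 18, 19) → sum 44
(18, 19, 10) → sum 47  > 45 ✓
(19, 10, 4) → sum 33
1 window satisfy the condition.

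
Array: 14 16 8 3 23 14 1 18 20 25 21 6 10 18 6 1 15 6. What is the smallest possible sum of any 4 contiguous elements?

(14, 16, 8, 3) → sum 41
(16, 8, 3, 23) → sum 50
(8, 3, 23, 14) → sum 48
(3, 23, 14, 1) → sum 41
(23, 14, 1, 18) → sum 56
(14, 1, 18, 20) → sum 53
(1, 18, 20, 25) → sum 64
(18, 20, 25, 21) → sum 84
(20, 25, 21, 6) → sum 72
(25, 21, 6, 10) → sum 62
(21, 6, 10, 18) → sum 55
(6, 10, 18, 6) → sum 40
(10, 18, 6, 1) → sum 35
(18, 6, 1, 15) → sum 40
(6, 1, 15, 6) → sum 28
Smallest of these is 28.

28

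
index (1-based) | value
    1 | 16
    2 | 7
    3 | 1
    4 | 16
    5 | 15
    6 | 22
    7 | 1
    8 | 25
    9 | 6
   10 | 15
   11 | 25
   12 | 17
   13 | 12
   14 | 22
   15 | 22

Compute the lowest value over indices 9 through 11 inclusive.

6

Elements at indices 9..11: 6, 15, 25
min(6, 15, 25) = 6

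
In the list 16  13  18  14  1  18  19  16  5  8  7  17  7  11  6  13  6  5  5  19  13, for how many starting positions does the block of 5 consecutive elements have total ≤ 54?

(16, 13, 18, 14, 1) → sum 62
(13, 18, 14, 1, 18) → sum 64
(18, 14, 1, 18, 19) → sum 70
(14, 1, 18, 19, 16) → sum 68
(1, 18, 19, 16, 5) → sum 59
(18, 19, 16, 5, 8) → sum 66
(19, 16, 5, 8, 7) → sum 55
(16, 5, 8, 7, 17) → sum 53  ≤ 54 ✓
(5, 8, 7, 17, 7) → sum 44  ≤ 54 ✓
(8, 7, 17, 7, 11) → sum 50  ≤ 54 ✓
(7, 17, 7, 11, 6) → sum 48  ≤ 54 ✓
(17, 7, 11, 6, 13) → sum 54  ≤ 54 ✓
(7, 11, 6, 13, 6) → sum 43  ≤ 54 ✓
(11, 6, 13, 6, 5) → sum 41  ≤ 54 ✓
(6, 13, 6, 5, 5) → sum 35  ≤ 54 ✓
(13, 6, 5, 5, 19) → sum 48  ≤ 54 ✓
(6, 5, 5, 19, 13) → sum 48  ≤ 54 ✓
10 windows satisfy the condition.

10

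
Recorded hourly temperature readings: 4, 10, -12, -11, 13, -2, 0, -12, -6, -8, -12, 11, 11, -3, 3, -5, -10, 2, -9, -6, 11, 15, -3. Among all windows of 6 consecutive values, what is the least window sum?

4 10 -12 -11 13 -2 → sum 2
10 -12 -11 13 -2 0 → sum -2
-12 -11 13 -2 0 -12 → sum -24
-11 13 -2 0 -12 -6 → sum -18
13 -2 0 -12 -6 -8 → sum -15
-2 0 -12 -6 -8 -12 → sum -40
0 -12 -6 -8 -12 11 → sum -27
-12 -6 -8 -12 11 11 → sum -16
-6 -8 -12 11 11 -3 → sum -7
-8 -12 11 11 -3 3 → sum 2
-12 11 11 -3 3 -5 → sum 5
11 11 -3 3 -5 -10 → sum 7
11 -3 3 -5 -10 2 → sum -2
-3 3 -5 -10 2 -9 → sum -22
3 -5 -10 2 -9 -6 → sum -25
-5 -10 2 -9 -6 11 → sum -17
-10 2 -9 -6 11 15 → sum 3
2 -9 -6 11 15 -3 → sum 10
Least of these is -40.

-40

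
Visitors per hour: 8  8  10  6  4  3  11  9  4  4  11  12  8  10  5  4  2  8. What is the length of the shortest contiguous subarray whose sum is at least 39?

add 8: running sum 8 < 39
add 8: running sum 16 < 39
add 10: running sum 26 < 39
add 6: running sum 32 < 39
add 4: running sum 36 < 39
add 3: shortest ending here [8, 8, 10, 6, 4, 3] sum 39, len 6
add 11: shortest ending here [8, 10, 6, 4, 3, 11] sum 42, len 6
add 9: shortest ending here [10, 6, 4, 3, 11, 9] sum 43, len 6
add 4: shortest ending here [10, 6, 4, 3, 11, 9, 4] sum 47, len 7
add 4: shortest ending here [6, 4, 3, 11, 9, 4, 4] sum 41, len 7
add 11: shortest ending here [11, 9, 4, 4, 11] sum 39, len 5
add 12: shortest ending here [9, 4, 4, 11, 12] sum 40, len 5
add 8: shortest ending here [4, 4, 11, 12, 8] sum 39, len 5
add 10: shortest ending here [11, 12, 8, 10] sum 41, len 4
add 5: shortest ending here [11, 12, 8, 10, 5] sum 46, len 5
add 4: shortest ending here [12, 8, 10, 5, 4] sum 39, len 5
add 2: shortest ending here [12, 8, 10, 5, 4, 2] sum 41, len 6
add 8: shortest ending here [12, 8, 10, 5, 4, 2, 8] sum 49, len 7
Shortest qualifying length: 4.

4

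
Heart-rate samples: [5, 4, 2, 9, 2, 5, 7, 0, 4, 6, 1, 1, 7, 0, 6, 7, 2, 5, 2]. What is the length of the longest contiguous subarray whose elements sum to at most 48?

→ 5: sum 5, len 1
→ 4: sum 9, len 2
→ 2: sum 11, len 3
→ 9: sum 20, len 4
→ 2: sum 22, len 5
→ 5: sum 27, len 6
→ 7: sum 34, len 7
→ 0: sum 34, len 8
→ 4: sum 38, len 9
→ 6: sum 44, len 10
→ 1: sum 45, len 11
→ 1: sum 46, len 12
→ 7 (dropped 5): sum 48, len 12
→ 0: sum 48, len 13
→ 6 (dropped 4, 2): sum 48, len 12
→ 7 (dropped 9): sum 46, len 12
→ 2: sum 48, len 13
→ 5 (dropped 2, 5): sum 46, len 12
→ 2: sum 48, len 13
Longest length seen: 13.

13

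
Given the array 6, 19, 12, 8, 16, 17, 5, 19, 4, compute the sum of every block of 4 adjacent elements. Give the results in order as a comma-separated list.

45, 55, 53, 46, 57, 45

[6, 19, 12, 8] → sum 45
[19, 12, 8, 16] → sum 55
[12, 8, 16, 17] → sum 53
[8, 16, 17, 5] → sum 46
[16, 17, 5, 19] → sum 57
[17, 5, 19, 4] → sum 45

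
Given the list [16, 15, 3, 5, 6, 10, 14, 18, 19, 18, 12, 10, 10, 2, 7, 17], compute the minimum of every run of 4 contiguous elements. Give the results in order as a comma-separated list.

3, 3, 3, 5, 6, 10, 14, 12, 10, 10, 2, 2, 2

[16, 15, 3, 5] → min 3
[15, 3, 5, 6] → min 3
[3, 5, 6, 10] → min 3
[5, 6, 10, 14] → min 5
[6, 10, 14, 18] → min 6
[10, 14, 18, 19] → min 10
[14, 18, 19, 18] → min 14
[18, 19, 18, 12] → min 12
[19, 18, 12, 10] → min 10
[18, 12, 10, 10] → min 10
[12, 10, 10, 2] → min 2
[10, 10, 2, 7] → min 2
[10, 2, 7, 17] → min 2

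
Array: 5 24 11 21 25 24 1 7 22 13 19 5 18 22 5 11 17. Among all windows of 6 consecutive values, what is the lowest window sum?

5 24 11 21 25 24 → sum 110
24 11 21 25 24 1 → sum 106
11 21 25 24 1 7 → sum 89
21 25 24 1 7 22 → sum 100
25 24 1 7 22 13 → sum 92
24 1 7 22 13 19 → sum 86
1 7 22 13 19 5 → sum 67
7 22 13 19 5 18 → sum 84
22 13 19 5 18 22 → sum 99
13 19 5 18 22 5 → sum 82
19 5 18 22 5 11 → sum 80
5 18 22 5 11 17 → sum 78
Lowest of these is 67.

67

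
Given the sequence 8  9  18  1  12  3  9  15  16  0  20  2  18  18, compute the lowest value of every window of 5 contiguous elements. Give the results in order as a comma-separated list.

8 9 18 1 12 → min 1
9 18 1 12 3 → min 1
18 1 12 3 9 → min 1
1 12 3 9 15 → min 1
12 3 9 15 16 → min 3
3 9 15 16 0 → min 0
9 15 16 0 20 → min 0
15 16 0 20 2 → min 0
16 0 20 2 18 → min 0
0 20 2 18 18 → min 0

1, 1, 1, 1, 3, 0, 0, 0, 0, 0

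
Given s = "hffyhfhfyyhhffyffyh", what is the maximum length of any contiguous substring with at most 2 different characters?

6

Extend right; when distinct count exceeds 2, shrink from the left:
add h: window [h] (1 distinct), len 1
add f: window [h, f] (2 distinct), len 2
add f: window [h, f, f] (2 distinct), len 3
add y: window [f, f, y] (2 distinct), len 3
add h: window [y, h] (2 distinct), len 2
add f: window [h, f] (2 distinct), len 2
add h: window [h, f, h] (2 distinct), len 3
add f: window [h, f, h, f] (2 distinct), len 4
add y: window [f, y] (2 distinct), len 2
add y: window [f, y, y] (2 distinct), len 3
add h: window [y, y, h] (2 distinct), len 3
add h: window [y, y, h, h] (2 distinct), len 4
add f: window [h, h, f] (2 distinct), len 3
add f: window [h, h, f, f] (2 distinct), len 4
add y: window [f, f, y] (2 distinct), len 3
add f: window [f, f, y, f] (2 distinct), len 4
add f: window [f, f, y, f, f] (2 distinct), len 5
add y: window [f, f, y, f, f, y] (2 distinct), len 6
add h: window [y, h] (2 distinct), len 2
Longest length with ≤2 distinct: 6.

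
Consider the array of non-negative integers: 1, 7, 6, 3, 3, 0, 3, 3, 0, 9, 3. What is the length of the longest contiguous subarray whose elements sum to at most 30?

add 1: [1] sum 1, len 1
add 7: [1, 7] sum 8, len 2
add 6: [1, 7, 6] sum 14, len 3
add 3: [1, 7, 6, 3] sum 17, len 4
add 3: [1, 7, 6, 3, 3] sum 20, len 5
add 0: [1, 7, 6, 3, 3, 0] sum 20, len 6
add 3: [1, 7, 6, 3, 3, 0, 3] sum 23, len 7
add 3: [1, 7, 6, 3, 3, 0, 3, 3] sum 26, len 8
add 0: [1, 7, 6, 3, 3, 0, 3, 3, 0] sum 26, len 9
add 9: [6, 3, 3, 0, 3, 3, 0, 9] sum 27, len 8
add 3: [6, 3, 3, 0, 3, 3, 0, 9, 3] sum 30, len 9
Longest length seen: 9.

9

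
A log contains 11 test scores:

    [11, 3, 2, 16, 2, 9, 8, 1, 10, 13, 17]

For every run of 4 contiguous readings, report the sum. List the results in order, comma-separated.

(11, 3, 2, 16) → sum 32
(3, 2, 16, 2) → sum 23
(2, 16, 2, 9) → sum 29
(16, 2, 9, 8) → sum 35
(2, 9, 8, 1) → sum 20
(9, 8, 1, 10) → sum 28
(8, 1, 10, 13) → sum 32
(1, 10, 13, 17) → sum 41

32, 23, 29, 35, 20, 28, 32, 41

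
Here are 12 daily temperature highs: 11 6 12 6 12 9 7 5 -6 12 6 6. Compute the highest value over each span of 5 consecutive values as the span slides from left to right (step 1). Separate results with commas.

11 6 12 6 12 → max 12
6 12 6 12 9 → max 12
12 6 12 9 7 → max 12
6 12 9 7 5 → max 12
12 9 7 5 -6 → max 12
9 7 5 -6 12 → max 12
7 5 -6 12 6 → max 12
5 -6 12 6 6 → max 12

12, 12, 12, 12, 12, 12, 12, 12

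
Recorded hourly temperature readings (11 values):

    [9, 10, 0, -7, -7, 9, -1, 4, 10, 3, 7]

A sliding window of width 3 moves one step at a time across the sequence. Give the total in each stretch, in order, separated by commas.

19, 3, -14, -5, 1, 12, 13, 17, 20

[9, 10, 0] → sum 19
[10, 0, -7] → sum 3
[0, -7, -7] → sum -14
[-7, -7, 9] → sum -5
[-7, 9, -1] → sum 1
[9, -1, 4] → sum 12
[-1, 4, 10] → sum 13
[4, 10, 3] → sum 17
[10, 3, 7] → sum 20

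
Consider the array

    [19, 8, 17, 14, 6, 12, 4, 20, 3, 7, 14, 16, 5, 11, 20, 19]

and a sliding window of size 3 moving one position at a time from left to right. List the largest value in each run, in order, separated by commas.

19 8 17 → max 19
8 17 14 → max 17
17 14 6 → max 17
14 6 12 → max 14
6 12 4 → max 12
12 4 20 → max 20
4 20 3 → max 20
20 3 7 → max 20
3 7 14 → max 14
7 14 16 → max 16
14 16 5 → max 16
16 5 11 → max 16
5 11 20 → max 20
11 20 19 → max 20

19, 17, 17, 14, 12, 20, 20, 20, 14, 16, 16, 16, 20, 20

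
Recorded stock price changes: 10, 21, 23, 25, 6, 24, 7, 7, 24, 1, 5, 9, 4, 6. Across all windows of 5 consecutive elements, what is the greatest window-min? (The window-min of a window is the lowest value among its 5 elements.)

6

10 21 23 25 6 → min 6
21 23 25 6 24 → min 6
23 25 6 24 7 → min 6
25 6 24 7 7 → min 6
6 24 7 7 24 → min 6
24 7 7 24 1 → min 1
7 7 24 1 5 → min 1
7 24 1 5 9 → min 1
24 1 5 9 4 → min 1
1 5 9 4 6 → min 1
Greatest of these is 6.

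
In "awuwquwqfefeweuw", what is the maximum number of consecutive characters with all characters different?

5

[a] len 1
[a, w] len 2
[a, w, u] len 3
[u, w] len 2
[u, w, q] len 3
[w, q, u] len 3
[q, u, w] len 3
[u, w, q] len 3
[u, w, q, f] len 4
[u, w, q, f, e] len 5
[e, f] len 2
[f, e] len 2
[f, e, w] len 3
[w, e] len 2
[w, e, u] len 3
[e, u, w] len 3
Longest all-distinct length: 5.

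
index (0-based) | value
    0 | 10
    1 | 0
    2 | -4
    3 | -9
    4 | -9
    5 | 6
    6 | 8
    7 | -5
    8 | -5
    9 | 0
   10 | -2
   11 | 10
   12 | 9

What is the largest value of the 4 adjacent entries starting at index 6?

8

Elements at indices 6..9: 8, -5, -5, 0
max(8, -5, -5, 0) = 8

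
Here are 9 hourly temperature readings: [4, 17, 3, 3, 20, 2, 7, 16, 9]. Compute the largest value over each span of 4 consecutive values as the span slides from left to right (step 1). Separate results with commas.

[4, 17, 3, 3] → max 17
[17, 3, 3, 20] → max 20
[3, 3, 20, 2] → max 20
[3, 20, 2, 7] → max 20
[20, 2, 7, 16] → max 20
[2, 7, 16, 9] → max 16

17, 20, 20, 20, 20, 16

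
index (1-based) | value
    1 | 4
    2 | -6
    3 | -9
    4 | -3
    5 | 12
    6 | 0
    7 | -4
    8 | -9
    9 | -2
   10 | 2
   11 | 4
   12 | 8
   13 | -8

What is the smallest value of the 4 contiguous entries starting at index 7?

Elements at indices 7..10: -4, -9, -2, 2
min(-4, -9, -2, 2) = -9

-9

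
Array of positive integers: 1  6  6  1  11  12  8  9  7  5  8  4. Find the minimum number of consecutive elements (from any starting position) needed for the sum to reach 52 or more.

add 1: running sum 1 < 52
add 6: running sum 7 < 52
add 6: running sum 13 < 52
add 1: running sum 14 < 52
add 11: running sum 25 < 52
add 12: running sum 37 < 52
add 8: running sum 45 < 52
add 9: shortest ending here [6, 6, 1, 11, 12, 8, 9] sum 53, len 7
add 7: shortest ending here [6, 1, 11, 12, 8, 9, 7] sum 54, len 7
add 5: shortest ending here [11, 12, 8, 9, 7, 5] sum 52, len 6
add 8: shortest ending here [11, 12, 8, 9, 7, 5, 8] sum 60, len 7
add 4: shortest ending here [12, 8, 9, 7, 5, 8, 4] sum 53, len 7
Shortest qualifying length: 6.

6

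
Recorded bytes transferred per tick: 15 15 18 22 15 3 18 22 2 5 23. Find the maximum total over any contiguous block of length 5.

Window sums for each of the 7 positions:
[15, 15, 18, 22, 15] → sum 85
[15, 18, 22, 15, 3] → sum 73
[18, 22, 15, 3, 18] → sum 76
[22, 15, 3, 18, 22] → sum 80
[15, 3, 18, 22, 2] → sum 60
[3, 18, 22, 2, 5] → sum 50
[18, 22, 2, 5, 23] → sum 70
Maximum of these is 85.

85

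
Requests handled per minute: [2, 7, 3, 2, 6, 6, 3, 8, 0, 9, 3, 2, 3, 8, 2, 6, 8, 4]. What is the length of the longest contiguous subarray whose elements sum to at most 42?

10

[2] sum 2 len 1
[2, 7] sum 9 len 2
[2, 7, 3] sum 12 len 3
[2, 7, 3, 2] sum 14 len 4
[2, 7, 3, 2, 6] sum 20 len 5
[2, 7, 3, 2, 6, 6] sum 26 len 6
[2, 7, 3, 2, 6, 6, 3] sum 29 len 7
[2, 7, 3, 2, 6, 6, 3, 8] sum 37 len 8
[2, 7, 3, 2, 6, 6, 3, 8, 0] sum 37 len 9
[3, 2, 6, 6, 3, 8, 0, 9] sum 37 len 8
[3, 2, 6, 6, 3, 8, 0, 9, 3] sum 40 len 9
[3, 2, 6, 6, 3, 8, 0, 9, 3, 2] sum 42 len 10
[2, 6, 6, 3, 8, 0, 9, 3, 2, 3] sum 42 len 10
[6, 3, 8, 0, 9, 3, 2, 3, 8] sum 42 len 9
[3, 8, 0, 9, 3, 2, 3, 8, 2] sum 38 len 9
[8, 0, 9, 3, 2, 3, 8, 2, 6] sum 41 len 9
[0, 9, 3, 2, 3, 8, 2, 6, 8] sum 41 len 9
[3, 2, 3, 8, 2, 6, 8, 4] sum 36 len 8
Longest length seen: 10.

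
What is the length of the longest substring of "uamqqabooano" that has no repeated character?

[u] len 1
[u, a] len 2
[u, a, m] len 3
[u, a, m, q] len 4
[q] len 1
[q, a] len 2
[q, a, b] len 3
[q, a, b, o] len 4
[o] len 1
[o, a] len 2
[o, a, n] len 3
[a, n, o] len 3
Longest all-distinct length: 4.

4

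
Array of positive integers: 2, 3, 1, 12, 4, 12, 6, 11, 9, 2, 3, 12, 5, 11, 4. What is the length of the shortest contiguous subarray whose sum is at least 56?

7

add 2: running sum 2 < 56
add 3: running sum 5 < 56
add 1: running sum 6 < 56
add 12: running sum 18 < 56
add 4: running sum 22 < 56
add 12: running sum 34 < 56
add 6: running sum 40 < 56
add 11: running sum 51 < 56
add 9: shortest ending here [3, 1, 12, 4, 12, 6, 11, 9] sum 58, len 8
add 2: shortest ending here [12, 4, 12, 6, 11, 9, 2] sum 56, len 7
add 3: shortest ending here [12, 4, 12, 6, 11, 9, 2, 3] sum 59, len 8
add 12: shortest ending here [4, 12, 6, 11, 9, 2, 3, 12] sum 59, len 8
add 5: shortest ending here [12, 6, 11, 9, 2, 3, 12, 5] sum 60, len 8
add 11: shortest ending here [6, 11, 9, 2, 3, 12, 5, 11] sum 59, len 8
add 4: shortest ending here [11, 9, 2, 3, 12, 5, 11, 4] sum 57, len 8
Shortest qualifying length: 7.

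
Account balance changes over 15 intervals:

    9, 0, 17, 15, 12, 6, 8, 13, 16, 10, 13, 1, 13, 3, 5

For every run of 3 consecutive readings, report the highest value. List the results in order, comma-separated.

[9, 0, 17] → max 17
[0, 17, 15] → max 17
[17, 15, 12] → max 17
[15, 12, 6] → max 15
[12, 6, 8] → max 12
[6, 8, 13] → max 13
[8, 13, 16] → max 16
[13, 16, 10] → max 16
[16, 10, 13] → max 16
[10, 13, 1] → max 13
[13, 1, 13] → max 13
[1, 13, 3] → max 13
[13, 3, 5] → max 13

17, 17, 17, 15, 12, 13, 16, 16, 16, 13, 13, 13, 13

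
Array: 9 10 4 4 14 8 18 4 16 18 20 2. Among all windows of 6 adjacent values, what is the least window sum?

9 10 4 4 14 8 → sum 49
10 4 4 14 8 18 → sum 58
4 4 14 8 18 4 → sum 52
4 14 8 18 4 16 → sum 64
14 8 18 4 16 18 → sum 78
8 18 4 16 18 20 → sum 84
18 4 16 18 20 2 → sum 78
Least of these is 49.

49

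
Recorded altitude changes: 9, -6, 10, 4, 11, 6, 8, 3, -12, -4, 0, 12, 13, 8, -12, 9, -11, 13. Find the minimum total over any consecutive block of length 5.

-5

(9, -6, 10, 4, 11) → sum 28
(-6, 10, 4, 11, 6) → sum 25
(10, 4, 11, 6, 8) → sum 39
(4, 11, 6, 8, 3) → sum 32
(11, 6, 8, 3, -12) → sum 16
(6, 8, 3, -12, -4) → sum 1
(8, 3, -12, -4, 0) → sum -5
(3, -12, -4, 0, 12) → sum -1
(-12, -4, 0, 12, 13) → sum 9
(-4, 0, 12, 13, 8) → sum 29
(0, 12, 13, 8, -12) → sum 21
(12, 13, 8, -12, 9) → sum 30
(13, 8, -12, 9, -11) → sum 7
(8, -12, 9, -11, 13) → sum 7
Minimum of these is -5.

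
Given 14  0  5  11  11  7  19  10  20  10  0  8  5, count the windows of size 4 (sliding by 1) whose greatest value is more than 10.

[14, 0, 5, 11] → max 14  > 10 ✓
[0, 5, 11, 11] → max 11  > 10 ✓
[5, 11, 11, 7] → max 11  > 10 ✓
[11, 11, 7, 19] → max 19  > 10 ✓
[11, 7, 19, 10] → max 19  > 10 ✓
[7, 19, 10, 20] → max 20  > 10 ✓
[19, 10, 20, 10] → max 20  > 10 ✓
[10, 20, 10, 0] → max 20  > 10 ✓
[20, 10, 0, 8] → max 20  > 10 ✓
[10, 0, 8, 5] → max 10
9 windows satisfy the condition.

9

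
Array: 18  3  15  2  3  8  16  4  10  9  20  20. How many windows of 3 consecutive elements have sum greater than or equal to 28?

(18, 3, 15) → sum 36  ≥ 28 ✓
(3, 15, 2) → sum 20
(15, 2, 3) → sum 20
(2, 3, 8) → sum 13
(3, 8, 16) → sum 27
(8, 16, 4) → sum 28  ≥ 28 ✓
(16, 4, 10) → sum 30  ≥ 28 ✓
(4, 10, 9) → sum 23
(10, 9, 20) → sum 39  ≥ 28 ✓
(9, 20, 20) → sum 49  ≥ 28 ✓
5 windows satisfy the condition.

5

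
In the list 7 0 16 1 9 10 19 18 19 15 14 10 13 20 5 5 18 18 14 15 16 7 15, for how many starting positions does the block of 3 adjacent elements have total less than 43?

13

[7, 0, 16] → sum 23  < 43 ✓
[0, 16, 1] → sum 17  < 43 ✓
[16, 1, 9] → sum 26  < 43 ✓
[1, 9, 10] → sum 20  < 43 ✓
[9, 10, 19] → sum 38  < 43 ✓
[10, 19, 18] → sum 47
[19, 18, 19] → sum 56
[18, 19, 15] → sum 52
[19, 15, 14] → sum 48
[15, 14, 10] → sum 39  < 43 ✓
[14, 10, 13] → sum 37  < 43 ✓
[10, 13, 20] → sum 43
[13, 20, 5] → sum 38  < 43 ✓
[20, 5, 5] → sum 30  < 43 ✓
[5, 5, 18] → sum 28  < 43 ✓
[5, 18, 18] → sum 41  < 43 ✓
[18, 18, 14] → sum 50
[18, 14, 15] → sum 47
[14, 15, 16] → sum 45
[15, 16, 7] → sum 38  < 43 ✓
[16, 7, 15] → sum 38  < 43 ✓
13 windows satisfy the condition.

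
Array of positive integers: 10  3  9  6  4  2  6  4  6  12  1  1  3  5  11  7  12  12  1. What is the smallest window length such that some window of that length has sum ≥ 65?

add 10: running sum 10 < 65
add 3: running sum 13 < 65
add 9: running sum 22 < 65
add 6: running sum 28 < 65
add 4: running sum 32 < 65
add 2: running sum 34 < 65
add 6: running sum 40 < 65
add 4: running sum 44 < 65
add 6: running sum 50 < 65
add 12: running sum 62 < 65
add 1: running sum 63 < 65
add 1: running sum 64 < 65
add 3: shortest ending here [10, 3, 9, 6, 4, 2, 6, 4, 6, 12, 1, 1, 3] sum 67, len 13
add 5: shortest ending here [10, 3, 9, 6, 4, 2, 6, 4, 6, 12, 1, 1, 3, 5] sum 72, len 14
add 11: shortest ending here [9, 6, 4, 2, 6, 4, 6, 12, 1, 1, 3, 5, 11] sum 70, len 13
add 7: shortest ending here [6, 4, 2, 6, 4, 6, 12, 1, 1, 3, 5, 11, 7] sum 68, len 13
add 12: shortest ending here [6, 4, 6, 12, 1, 1, 3, 5, 11, 7, 12] sum 68, len 11
add 12: shortest ending here [6, 12, 1, 1, 3, 5, 11, 7, 12, 12] sum 70, len 10
add 1: shortest ending here [12, 1, 1, 3, 5, 11, 7, 12, 12, 1] sum 65, len 10
Shortest qualifying length: 10.

10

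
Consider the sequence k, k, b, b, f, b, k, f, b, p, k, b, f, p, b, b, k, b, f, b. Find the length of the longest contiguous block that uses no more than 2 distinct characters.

4

add k: window [k] (1 distinct), len 1
add k: window [k, k] (1 distinct), len 2
add b: window [k, k, b] (2 distinct), len 3
add b: window [k, k, b, b] (2 distinct), len 4
add f: window [b, b, f] (2 distinct), len 3
add b: window [b, b, f, b] (2 distinct), len 4
add k: window [b, k] (2 distinct), len 2
add f: window [k, f] (2 distinct), len 2
add b: window [f, b] (2 distinct), len 2
add p: window [b, p] (2 distinct), len 2
add k: window [p, k] (2 distinct), len 2
add b: window [k, b] (2 distinct), len 2
add f: window [b, f] (2 distinct), len 2
add p: window [f, p] (2 distinct), len 2
add b: window [p, b] (2 distinct), len 2
add b: window [p, b, b] (2 distinct), len 3
add k: window [b, b, k] (2 distinct), len 3
add b: window [b, b, k, b] (2 distinct), len 4
add f: window [b, f] (2 distinct), len 2
add b: window [b, f, b] (2 distinct), len 3
Longest length with ≤2 distinct: 4.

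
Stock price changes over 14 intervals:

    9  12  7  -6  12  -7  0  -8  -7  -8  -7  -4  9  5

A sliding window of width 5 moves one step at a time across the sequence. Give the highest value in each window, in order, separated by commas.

Sliding a size-5 window across the 14 values:
[9, 12, 7, -6, 12] → max 12
[12, 7, -6, 12, -7] → max 12
[7, -6, 12, -7, 0] → max 12
[-6, 12, -7, 0, -8] → max 12
[12, -7, 0, -8, -7] → max 12
[-7, 0, -8, -7, -8] → max 0
[0, -8, -7, -8, -7] → max 0
[-8, -7, -8, -7, -4] → max -4
[-7, -8, -7, -4, 9] → max 9
[-8, -7, -4, 9, 5] → max 9

12, 12, 12, 12, 12, 0, 0, -4, 9, 9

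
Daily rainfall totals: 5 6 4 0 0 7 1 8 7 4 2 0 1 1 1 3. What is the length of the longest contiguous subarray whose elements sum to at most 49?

15

[5] sum 5 len 1
[5, 6] sum 11 len 2
[5, 6, 4] sum 15 len 3
[5, 6, 4, 0] sum 15 len 4
[5, 6, 4, 0, 0] sum 15 len 5
[5, 6, 4, 0, 0, 7] sum 22 len 6
[5, 6, 4, 0, 0, 7, 1] sum 23 len 7
[5, 6, 4, 0, 0, 7, 1, 8] sum 31 len 8
[5, 6, 4, 0, 0, 7, 1, 8, 7] sum 38 len 9
[5, 6, 4, 0, 0, 7, 1, 8, 7, 4] sum 42 len 10
[5, 6, 4, 0, 0, 7, 1, 8, 7, 4, 2] sum 44 len 11
[5, 6, 4, 0, 0, 7, 1, 8, 7, 4, 2, 0] sum 44 len 12
[5, 6, 4, 0, 0, 7, 1, 8, 7, 4, 2, 0, 1] sum 45 len 13
[5, 6, 4, 0, 0, 7, 1, 8, 7, 4, 2, 0, 1, 1] sum 46 len 14
[5, 6, 4, 0, 0, 7, 1, 8, 7, 4, 2, 0, 1, 1, 1] sum 47 len 15
[6, 4, 0, 0, 7, 1, 8, 7, 4, 2, 0, 1, 1, 1, 3] sum 45 len 15
Longest length seen: 15.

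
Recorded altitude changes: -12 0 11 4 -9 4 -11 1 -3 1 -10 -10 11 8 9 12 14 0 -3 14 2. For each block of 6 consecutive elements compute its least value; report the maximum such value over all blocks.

-12 0 11 4 -9 4 → min -12
0 11 4 -9 4 -11 → min -11
11 4 -9 4 -11 1 → min -11
4 -9 4 -11 1 -3 → min -11
-9 4 -11 1 -3 1 → min -11
4 -11 1 -3 1 -10 → min -11
-11 1 -3 1 -10 -10 → min -11
1 -3 1 -10 -10 11 → min -10
-3 1 -10 -10 11 8 → min -10
1 -10 -10 11 8 9 → min -10
-10 -10 11 8 9 12 → min -10
-10 11 8 9 12 14 → min -10
11 8 9 12 14 0 → min 0
8 9 12 14 0 -3 → min -3
9 12 14 0 -3 14 → min -3
12 14 0 -3 14 2 → min -3
Maximum of these is 0.

0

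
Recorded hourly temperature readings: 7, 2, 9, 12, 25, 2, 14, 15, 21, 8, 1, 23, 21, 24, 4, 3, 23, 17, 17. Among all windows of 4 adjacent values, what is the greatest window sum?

(7, 2, 9, 12) → sum 30
(2, 9, 12, 25) → sum 48
(9, 12, 25, 2) → sum 48
(12, 25, 2, 14) → sum 53
(25, 2, 14, 15) → sum 56
(2, 14, 15, 21) → sum 52
(14, 15, 21, 8) → sum 58
(15, 21, 8, 1) → sum 45
(21, 8, 1, 23) → sum 53
(8, 1, 23, 21) → sum 53
(1, 23, 21, 24) → sum 69
(23, 21, 24, 4) → sum 72
(21, 24, 4, 3) → sum 52
(24, 4, 3, 23) → sum 54
(4, 3, 23, 17) → sum 47
(3, 23, 17, 17) → sum 60
Greatest of these is 72.

72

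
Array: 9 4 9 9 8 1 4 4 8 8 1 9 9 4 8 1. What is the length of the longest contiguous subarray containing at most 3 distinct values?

Extend right; when distinct count exceeds 3, shrink from the left:
add 9: window [9] (1 distinct), len 1
add 4: window [9, 4] (2 distinct), len 2
add 9: window [9, 4, 9] (2 distinct), len 3
add 9: window [9, 4, 9, 9] (2 distinct), len 4
add 8: window [9, 4, 9, 9, 8] (3 distinct), len 5
add 1: window [9, 9, 8, 1] (3 distinct), len 4
add 4: window [8, 1, 4] (3 distinct), len 3
add 4: window [8, 1, 4, 4] (3 distinct), len 4
add 8: window [8, 1, 4, 4, 8] (3 distinct), len 5
add 8: window [8, 1, 4, 4, 8, 8] (3 distinct), len 6
add 1: window [8, 1, 4, 4, 8, 8, 1] (3 distinct), len 7
add 9: window [8, 8, 1, 9] (3 distinct), len 4
add 9: window [8, 8, 1, 9, 9] (3 distinct), len 5
add 4: window [1, 9, 9, 4] (3 distinct), len 4
add 8: window [9, 9, 4, 8] (3 distinct), len 4
add 1: window [4, 8, 1] (3 distinct), len 3
Longest length with ≤3 distinct: 7.

7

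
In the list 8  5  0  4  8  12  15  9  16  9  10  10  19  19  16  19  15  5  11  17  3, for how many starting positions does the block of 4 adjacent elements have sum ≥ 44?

13

8 5 0 4 → sum 17
5 0 4 8 → sum 17
0 4 8 12 → sum 24
4 8 12 15 → sum 39
8 12 15 9 → sum 44  ≥ 44 ✓
12 15 9 16 → sum 52  ≥ 44 ✓
15 9 16 9 → sum 49  ≥ 44 ✓
9 16 9 10 → sum 44  ≥ 44 ✓
16 9 10 10 → sum 45  ≥ 44 ✓
9 10 10 19 → sum 48  ≥ 44 ✓
10 10 19 19 → sum 58  ≥ 44 ✓
10 19 19 16 → sum 64  ≥ 44 ✓
19 19 16 19 → sum 73  ≥ 44 ✓
19 16 19 15 → sum 69  ≥ 44 ✓
16 19 15 5 → sum 55  ≥ 44 ✓
19 15 5 11 → sum 50  ≥ 44 ✓
15 5 11 17 → sum 48  ≥ 44 ✓
5 11 17 3 → sum 36
13 windows satisfy the condition.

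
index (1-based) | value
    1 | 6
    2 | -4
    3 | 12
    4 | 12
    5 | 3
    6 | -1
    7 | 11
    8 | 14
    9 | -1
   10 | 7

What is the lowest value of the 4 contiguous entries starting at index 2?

Elements at indices 2..5: -4, 12, 12, 3
min(-4, 12, 12, 3) = -4

-4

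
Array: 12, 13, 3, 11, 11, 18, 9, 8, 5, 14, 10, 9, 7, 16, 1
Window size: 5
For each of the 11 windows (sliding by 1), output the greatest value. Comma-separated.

12 13 3 11 11 → max 13
13 3 11 11 18 → max 18
3 11 11 18 9 → max 18
11 11 18 9 8 → max 18
11 18 9 8 5 → max 18
18 9 8 5 14 → max 18
9 8 5 14 10 → max 14
8 5 14 10 9 → max 14
5 14 10 9 7 → max 14
14 10 9 7 16 → max 16
10 9 7 16 1 → max 16

13, 18, 18, 18, 18, 18, 14, 14, 14, 16, 16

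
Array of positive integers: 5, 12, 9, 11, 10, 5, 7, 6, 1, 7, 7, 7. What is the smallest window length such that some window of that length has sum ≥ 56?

add 5: running sum 5 < 56
add 12: running sum 17 < 56
add 9: running sum 26 < 56
add 11: running sum 37 < 56
add 10: running sum 47 < 56
add 5: running sum 52 < 56
add 7: shortest ending here [5, 12, 9, 11, 10, 5, 7] sum 59, len 7
add 6: shortest ending here [12, 9, 11, 10, 5, 7, 6] sum 60, len 7
add 1: shortest ending here [12, 9, 11, 10, 5, 7, 6, 1] sum 61, len 8
add 7: shortest ending here [9, 11, 10, 5, 7, 6, 1, 7] sum 56, len 8
add 7: shortest ending here [9, 11, 10, 5, 7, 6, 1, 7, 7] sum 63, len 9
add 7: shortest ending here [11, 10, 5, 7, 6, 1, 7, 7, 7] sum 61, len 9
Shortest qualifying length: 7.

7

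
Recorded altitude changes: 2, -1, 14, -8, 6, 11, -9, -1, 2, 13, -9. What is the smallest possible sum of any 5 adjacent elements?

-4

[2, -1, 14, -8, 6] → sum 13
[-1, 14, -8, 6, 11] → sum 22
[14, -8, 6, 11, -9] → sum 14
[-8, 6, 11, -9, -1] → sum -1
[6, 11, -9, -1, 2] → sum 9
[11, -9, -1, 2, 13] → sum 16
[-9, -1, 2, 13, -9] → sum -4
Smallest of these is -4.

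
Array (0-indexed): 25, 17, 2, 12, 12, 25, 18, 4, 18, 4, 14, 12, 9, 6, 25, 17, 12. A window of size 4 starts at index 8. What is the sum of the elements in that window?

Elements at indices 8..11: 18, 4, 14, 12
sum(18, 4, 14, 12) = 48

48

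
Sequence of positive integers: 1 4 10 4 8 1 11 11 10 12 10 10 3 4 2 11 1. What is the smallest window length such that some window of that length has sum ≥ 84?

10

add 1: running sum 1 < 84
add 4: running sum 5 < 84
add 10: running sum 15 < 84
add 4: running sum 19 < 84
add 8: running sum 27 < 84
add 1: running sum 28 < 84
add 11: running sum 39 < 84
add 11: running sum 50 < 84
add 10: running sum 60 < 84
add 12: running sum 72 < 84
add 10: running sum 82 < 84
end 11: [10, 4, 8, 1, 11, 11, 10, 12, 10, 10] sum 87, len 10
end 12: [10, 4, 8, 1, 11, 11, 10, 12, 10, 10, 3] sum 90, len 11
end 13: [4, 8, 1, 11, 11, 10, 12, 10, 10, 3, 4] sum 84, len 11
end 14: [4, 8, 1, 11, 11, 10, 12, 10, 10, 3, 4, 2] sum 86, len 12
end 15: [11, 11, 10, 12, 10, 10, 3, 4, 2, 11] sum 84, len 10
end 16: [11, 11, 10, 12, 10, 10, 3, 4, 2, 11, 1] sum 85, len 11
Shortest qualifying length: 10.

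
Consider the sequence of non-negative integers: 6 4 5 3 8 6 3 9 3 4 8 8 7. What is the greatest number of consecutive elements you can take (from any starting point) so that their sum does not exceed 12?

3

[6] sum 6 len 1
[6, 4] sum 10 len 2
[4, 5] sum 9 len 2
[4, 5, 3] sum 12 len 3
[3, 8] sum 11 len 2
[6] sum 6 len 1
[6, 3] sum 9 len 2
[3, 9] sum 12 len 2
[9, 3] sum 12 len 2
[3, 4] sum 7 len 2
[4, 8] sum 12 len 2
[8] sum 8 len 1
[7] sum 7 len 1
Longest length seen: 3.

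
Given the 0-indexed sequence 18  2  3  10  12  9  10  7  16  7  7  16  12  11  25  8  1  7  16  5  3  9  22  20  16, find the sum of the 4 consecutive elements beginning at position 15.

Elements at indices 15..18: 8, 1, 7, 16
sum(8, 1, 7, 16) = 32

32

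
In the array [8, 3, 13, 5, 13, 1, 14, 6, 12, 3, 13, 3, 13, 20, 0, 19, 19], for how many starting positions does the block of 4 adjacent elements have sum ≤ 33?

6

8 3 13 5 → sum 29  ≤ 33 ✓
3 13 5 13 → sum 34
13 5 13 1 → sum 32  ≤ 33 ✓
5 13 1 14 → sum 33  ≤ 33 ✓
13 1 14 6 → sum 34
1 14 6 12 → sum 33  ≤ 33 ✓
14 6 12 3 → sum 35
6 12 3 13 → sum 34
12 3 13 3 → sum 31  ≤ 33 ✓
3 13 3 13 → sum 32  ≤ 33 ✓
13 3 13 20 → sum 49
3 13 20 0 → sum 36
13 20 0 19 → sum 52
20 0 19 19 → sum 58
6 windows satisfy the condition.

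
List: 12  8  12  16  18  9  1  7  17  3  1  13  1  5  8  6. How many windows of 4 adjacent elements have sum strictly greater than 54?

(12, 8, 12, 16) → sum 48
(8, 12, 16, 18) → sum 54
(12, 16, 18, 9) → sum 55  > 54 ✓
(16, 18, 9, 1) → sum 44
(18, 9, 1, 7) → sum 35
(9, 1, 7, 17) → sum 34
(1, 7, 17, 3) → sum 28
(7, 17, 3, 1) → sum 28
(17, 3, 1, 13) → sum 34
(3, 1, 13, 1) → sum 18
(1, 13, 1, 5) → sum 20
(13, 1, 5, 8) → sum 27
(1, 5, 8, 6) → sum 20
1 window satisfy the condition.

1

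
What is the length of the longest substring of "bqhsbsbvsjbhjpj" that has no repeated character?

5

add b: [b] len 1
add q: [b, q] len 2
add h: [b, q, h] len 3
add s: [b, q, h, s] len 4
add b (repeat b, move left end past it): [q, h, s, b] len 4
add s (repeat s, move left end past it): [b, s] len 2
add b (repeat b, move left end past it): [s, b] len 2
add v: [s, b, v] len 3
add s (repeat s, move left end past it): [b, v, s] len 3
add j: [b, v, s, j] len 4
add b (repeat b, move left end past it): [v, s, j, b] len 4
add h: [v, s, j, b, h] len 5
add j (repeat j, move left end past it): [b, h, j] len 3
add p: [b, h, j, p] len 4
add j (repeat j, move left end past it): [p, j] len 2
Longest all-distinct length: 5.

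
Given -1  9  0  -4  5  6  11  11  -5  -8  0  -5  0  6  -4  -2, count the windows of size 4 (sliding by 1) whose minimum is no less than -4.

[-1, 9, 0, -4] → min -4  ≥ -4 ✓
[9, 0, -4, 5] → min -4  ≥ -4 ✓
[0, -4, 5, 6] → min -4  ≥ -4 ✓
[-4, 5, 6, 11] → min -4  ≥ -4 ✓
[5, 6, 11, 11] → min 5  ≥ -4 ✓
[6, 11, 11, -5] → min -5
[11, 11, -5, -8] → min -8
[11, -5, -8, 0] → min -8
[-5, -8, 0, -5] → min -8
[-8, 0, -5, 0] → min -8
[0, -5, 0, 6] → min -5
[-5, 0, 6, -4] → min -5
[0, 6, -4, -2] → min -4  ≥ -4 ✓
6 windows satisfy the condition.

6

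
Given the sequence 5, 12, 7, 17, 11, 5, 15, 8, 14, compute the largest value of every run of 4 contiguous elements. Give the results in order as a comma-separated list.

17, 17, 17, 17, 15, 15

5 12 7 17 → max 17
12 7 17 11 → max 17
7 17 11 5 → max 17
17 11 5 15 → max 17
11 5 15 8 → max 15
5 15 8 14 → max 15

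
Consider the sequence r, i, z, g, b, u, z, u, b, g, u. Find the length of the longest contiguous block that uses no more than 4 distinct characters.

[r] 1 distinct, len 1
[r, i] 2 distinct, len 2
[r, i, z] 3 distinct, len 3
[r, i, z, g] 4 distinct, len 4
[i, z, g, b] 4 distinct, len 4
[z, g, b, u] 4 distinct, len 4
[z, g, b, u, z] 4 distinct, len 5
[z, g, b, u, z, u] 4 distinct, len 6
[z, g, b, u, z, u, b] 4 distinct, len 7
[z, g, b, u, z, u, b, g] 4 distinct, len 8
[z, g, b, u, z, u, b, g, u] 4 distinct, len 9
Longest length with ≤4 distinct: 9.

9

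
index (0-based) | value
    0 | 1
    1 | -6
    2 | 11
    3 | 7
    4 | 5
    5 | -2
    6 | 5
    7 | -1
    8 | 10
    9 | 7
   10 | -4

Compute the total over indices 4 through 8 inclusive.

17

Elements at indices 4..8: 5, -2, 5, -1, 10
sum(5, -2, 5, -1, 10) = 17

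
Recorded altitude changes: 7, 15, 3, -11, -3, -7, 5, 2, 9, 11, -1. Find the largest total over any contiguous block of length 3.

25

7 15 3 → sum 25
15 3 -11 → sum 7
3 -11 -3 → sum -11
-11 -3 -7 → sum -21
-3 -7 5 → sum -5
-7 5 2 → sum 0
5 2 9 → sum 16
2 9 11 → sum 22
9 11 -1 → sum 19
Largest of these is 25.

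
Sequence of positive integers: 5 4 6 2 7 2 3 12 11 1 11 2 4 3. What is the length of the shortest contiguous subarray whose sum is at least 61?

11

add 5: running sum 5 < 61
add 4: running sum 9 < 61
add 6: running sum 15 < 61
add 2: running sum 17 < 61
add 7: running sum 24 < 61
add 2: running sum 26 < 61
add 3: running sum 29 < 61
add 12: running sum 41 < 61
add 11: running sum 52 < 61
add 1: running sum 53 < 61
add 11: shortest ending here [5, 4, 6, 2, 7, 2, 3, 12, 11, 1, 11] sum 64, len 11
add 2: shortest ending here [4, 6, 2, 7, 2, 3, 12, 11, 1, 11, 2] sum 61, len 11
add 4: shortest ending here [6, 2, 7, 2, 3, 12, 11, 1, 11, 2, 4] sum 61, len 11
add 3: shortest ending here [6, 2, 7, 2, 3, 12, 11, 1, 11, 2, 4, 3] sum 64, len 12
Shortest qualifying length: 11.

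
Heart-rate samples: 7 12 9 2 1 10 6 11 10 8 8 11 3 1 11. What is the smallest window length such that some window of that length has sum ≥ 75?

add 7: running sum 7 < 75
add 12: running sum 19 < 75
add 9: running sum 28 < 75
add 2: running sum 30 < 75
add 1: running sum 31 < 75
add 10: running sum 41 < 75
add 6: running sum 47 < 75
add 11: running sum 58 < 75
add 10: running sum 68 < 75
end 9: [7, 12, 9, 2, 1, 10, 6, 11, 10, 8] sum 76, len 10
end 10: [12, 9, 2, 1, 10, 6, 11, 10, 8, 8] sum 77, len 10
end 11: [9, 2, 1, 10, 6, 11, 10, 8, 8, 11] sum 76, len 10
end 12: [9, 2, 1, 10, 6, 11, 10, 8, 8, 11, 3] sum 79, len 11
end 13: [9, 2, 1, 10, 6, 11, 10, 8, 8, 11, 3, 1] sum 80, len 12
end 14: [10, 6, 11, 10, 8, 8, 11, 3, 1, 11] sum 79, len 10
Shortest qualifying length: 10.

10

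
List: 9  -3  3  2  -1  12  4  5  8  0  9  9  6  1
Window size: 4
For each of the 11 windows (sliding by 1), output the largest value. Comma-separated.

9 -3 3 2 → max 9
-3 3 2 -1 → max 3
3 2 -1 12 → max 12
2 -1 12 4 → max 12
-1 12 4 5 → max 12
12 4 5 8 → max 12
4 5 8 0 → max 8
5 8 0 9 → max 9
8 0 9 9 → max 9
0 9 9 6 → max 9
9 9 6 1 → max 9

9, 3, 12, 12, 12, 12, 8, 9, 9, 9, 9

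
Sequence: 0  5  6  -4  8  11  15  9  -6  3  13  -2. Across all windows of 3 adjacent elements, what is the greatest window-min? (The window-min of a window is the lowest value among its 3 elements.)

9

0 5 6 → min 0
5 6 -4 → min -4
6 -4 8 → min -4
-4 8 11 → min -4
8 11 15 → min 8
11 15 9 → min 9
15 9 -6 → min -6
9 -6 3 → min -6
-6 3 13 → min -6
3 13 -2 → min -2
Greatest of these is 9.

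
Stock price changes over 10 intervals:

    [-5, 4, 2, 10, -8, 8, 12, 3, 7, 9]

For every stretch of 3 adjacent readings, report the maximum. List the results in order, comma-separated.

(-5, 4, 2) → max 4
(4, 2, 10) → max 10
(2, 10, -8) → max 10
(10, -8, 8) → max 10
(-8, 8, 12) → max 12
(8, 12, 3) → max 12
(12, 3, 7) → max 12
(3, 7, 9) → max 9

4, 10, 10, 10, 12, 12, 12, 9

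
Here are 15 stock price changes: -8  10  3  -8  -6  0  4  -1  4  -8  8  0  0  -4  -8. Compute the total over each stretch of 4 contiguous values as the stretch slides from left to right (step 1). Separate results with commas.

[-8, 10, 3, -8] → sum -3
[10, 3, -8, -6] → sum -1
[3, -8, -6, 0] → sum -11
[-8, -6, 0, 4] → sum -10
[-6, 0, 4, -1] → sum -3
[0, 4, -1, 4] → sum 7
[4, -1, 4, -8] → sum -1
[-1, 4, -8, 8] → sum 3
[4, -8, 8, 0] → sum 4
[-8, 8, 0, 0] → sum 0
[8, 0, 0, -4] → sum 4
[0, 0, -4, -8] → sum -12

-3, -1, -11, -10, -3, 7, -1, 3, 4, 0, 4, -12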